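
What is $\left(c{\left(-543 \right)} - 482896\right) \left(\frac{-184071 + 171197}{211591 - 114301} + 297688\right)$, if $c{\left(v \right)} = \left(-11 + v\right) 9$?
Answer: $- \frac{7065032084517886}{48645} \approx -1.4524 \cdot 10^{11}$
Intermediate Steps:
$c{\left(v \right)} = -99 + 9 v$
$\left(c{\left(-543 \right)} - 482896\right) \left(\frac{-184071 + 171197}{211591 - 114301} + 297688\right) = \left(\left(-99 + 9 \left(-543\right)\right) - 482896\right) \left(\frac{-184071 + 171197}{211591 - 114301} + 297688\right) = \left(\left(-99 - 4887\right) - 482896\right) \left(- \frac{12874}{97290} + 297688\right) = \left(-4986 - 482896\right) \left(\left(-12874\right) \frac{1}{97290} + 297688\right) = - 487882 \left(- \frac{6437}{48645} + 297688\right) = \left(-487882\right) \frac{14481026323}{48645} = - \frac{7065032084517886}{48645}$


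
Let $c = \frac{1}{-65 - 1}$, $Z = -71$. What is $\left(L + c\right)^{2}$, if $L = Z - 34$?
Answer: $\frac{48038761}{4356} \approx 11028.0$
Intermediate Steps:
$L = -105$ ($L = -71 - 34 = -105$)
$c = - \frac{1}{66}$ ($c = \frac{1}{-66} = - \frac{1}{66} \approx -0.015152$)
$\left(L + c\right)^{2} = \left(-105 - \frac{1}{66}\right)^{2} = \left(- \frac{6931}{66}\right)^{2} = \frac{48038761}{4356}$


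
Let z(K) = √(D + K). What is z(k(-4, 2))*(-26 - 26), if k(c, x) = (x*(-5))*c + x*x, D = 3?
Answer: -52*√47 ≈ -356.49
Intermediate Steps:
k(c, x) = x² - 5*c*x (k(c, x) = (-5*x)*c + x² = -5*c*x + x² = x² - 5*c*x)
z(K) = √(3 + K)
z(k(-4, 2))*(-26 - 26) = √(3 + 2*(2 - 5*(-4)))*(-26 - 26) = √(3 + 2*(2 + 20))*(-52) = √(3 + 2*22)*(-52) = √(3 + 44)*(-52) = √47*(-52) = -52*√47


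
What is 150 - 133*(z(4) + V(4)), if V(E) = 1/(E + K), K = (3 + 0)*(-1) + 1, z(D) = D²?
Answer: -4089/2 ≈ -2044.5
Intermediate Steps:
K = -2 (K = 3*(-1) + 1 = -3 + 1 = -2)
V(E) = 1/(-2 + E) (V(E) = 1/(E - 2) = 1/(-2 + E))
150 - 133*(z(4) + V(4)) = 150 - 133*(4² + 1/(-2 + 4)) = 150 - 133*(16 + 1/2) = 150 - 133*(16 + ½) = 150 - 133*33/2 = 150 - 4389/2 = -4089/2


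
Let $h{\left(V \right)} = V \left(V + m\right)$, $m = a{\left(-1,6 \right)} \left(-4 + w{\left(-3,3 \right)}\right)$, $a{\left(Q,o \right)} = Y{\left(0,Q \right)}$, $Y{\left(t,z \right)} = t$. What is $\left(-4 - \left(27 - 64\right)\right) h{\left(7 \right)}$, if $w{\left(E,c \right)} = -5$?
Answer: $1617$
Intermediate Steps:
$a{\left(Q,o \right)} = 0$
$m = 0$ ($m = 0 \left(-4 - 5\right) = 0 \left(-9\right) = 0$)
$h{\left(V \right)} = V^{2}$ ($h{\left(V \right)} = V \left(V + 0\right) = V V = V^{2}$)
$\left(-4 - \left(27 - 64\right)\right) h{\left(7 \right)} = \left(-4 - \left(27 - 64\right)\right) 7^{2} = \left(-4 + \left(\left(-16 + 64\right) - 11\right)\right) 49 = \left(-4 + \left(48 - 11\right)\right) 49 = \left(-4 + 37\right) 49 = 33 \cdot 49 = 1617$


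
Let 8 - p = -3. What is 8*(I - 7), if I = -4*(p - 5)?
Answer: -248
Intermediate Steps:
p = 11 (p = 8 - 1*(-3) = 8 + 3 = 11)
I = -24 (I = -4*(11 - 5) = -4*6 = -24)
8*(I - 7) = 8*(-24 - 7) = 8*(-31) = -248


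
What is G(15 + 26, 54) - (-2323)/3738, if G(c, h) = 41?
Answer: 155581/3738 ≈ 41.621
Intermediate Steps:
G(15 + 26, 54) - (-2323)/3738 = 41 - (-2323)/3738 = 41 - 1*(-2323/3738) = 41 + 2323/3738 = 155581/3738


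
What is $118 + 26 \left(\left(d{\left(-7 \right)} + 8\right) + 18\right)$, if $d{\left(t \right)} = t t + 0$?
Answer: $2068$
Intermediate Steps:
$d{\left(t \right)} = t^{2}$ ($d{\left(t \right)} = t^{2} + 0 = t^{2}$)
$118 + 26 \left(\left(d{\left(-7 \right)} + 8\right) + 18\right) = 118 + 26 \left(\left(\left(-7\right)^{2} + 8\right) + 18\right) = 118 + 26 \left(\left(49 + 8\right) + 18\right) = 118 + 26 \left(57 + 18\right) = 118 + 26 \cdot 75 = 118 + 1950 = 2068$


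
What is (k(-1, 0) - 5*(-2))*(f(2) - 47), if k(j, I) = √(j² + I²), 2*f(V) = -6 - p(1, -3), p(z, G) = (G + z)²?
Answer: -572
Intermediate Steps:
f(V) = -5 (f(V) = (-6 - (-3 + 1)²)/2 = (-6 - 1*(-2)²)/2 = (-6 - 1*4)/2 = (-6 - 4)/2 = (½)*(-10) = -5)
k(j, I) = √(I² + j²)
(k(-1, 0) - 5*(-2))*(f(2) - 47) = (√(0² + (-1)²) - 5*(-2))*(-5 - 47) = (√(0 + 1) + 10)*(-52) = (√1 + 10)*(-52) = (1 + 10)*(-52) = 11*(-52) = -572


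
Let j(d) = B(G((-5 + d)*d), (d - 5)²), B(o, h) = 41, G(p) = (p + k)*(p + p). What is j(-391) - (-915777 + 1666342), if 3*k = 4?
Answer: -750524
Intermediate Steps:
k = 4/3 (k = (⅓)*4 = 4/3 ≈ 1.3333)
G(p) = 2*p*(4/3 + p) (G(p) = (p + 4/3)*(p + p) = (4/3 + p)*(2*p) = 2*p*(4/3 + p))
j(d) = 41
j(-391) - (-915777 + 1666342) = 41 - (-915777 + 1666342) = 41 - 1*750565 = 41 - 750565 = -750524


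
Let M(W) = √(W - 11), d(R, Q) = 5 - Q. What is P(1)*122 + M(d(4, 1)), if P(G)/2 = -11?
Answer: -2684 + I*√7 ≈ -2684.0 + 2.6458*I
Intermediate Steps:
P(G) = -22 (P(G) = 2*(-11) = -22)
M(W) = √(-11 + W)
P(1)*122 + M(d(4, 1)) = -22*122 + √(-11 + (5 - 1*1)) = -2684 + √(-11 + (5 - 1)) = -2684 + √(-11 + 4) = -2684 + √(-7) = -2684 + I*√7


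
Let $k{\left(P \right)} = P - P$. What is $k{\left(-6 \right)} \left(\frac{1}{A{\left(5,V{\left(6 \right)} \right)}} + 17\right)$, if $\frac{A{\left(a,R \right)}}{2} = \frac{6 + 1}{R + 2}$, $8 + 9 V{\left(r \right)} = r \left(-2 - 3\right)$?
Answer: $0$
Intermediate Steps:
$k{\left(P \right)} = 0$
$V{\left(r \right)} = - \frac{8}{9} - \frac{5 r}{9}$ ($V{\left(r \right)} = - \frac{8}{9} + \frac{r \left(-2 - 3\right)}{9} = - \frac{8}{9} + \frac{r \left(-5\right)}{9} = - \frac{8}{9} + \frac{\left(-5\right) r}{9} = - \frac{8}{9} - \frac{5 r}{9}$)
$A{\left(a,R \right)} = \frac{14}{2 + R}$ ($A{\left(a,R \right)} = 2 \frac{6 + 1}{R + 2} = 2 \frac{7}{2 + R} = \frac{14}{2 + R}$)
$k{\left(-6 \right)} \left(\frac{1}{A{\left(5,V{\left(6 \right)} \right)}} + 17\right) = 0 \left(\frac{1}{14 \frac{1}{2 - \frac{38}{9}}} + 17\right) = 0 \left(\frac{1}{14 \frac{1}{- \frac{20}{9}}} + 17\right) = 0 \left(\frac{1}{14 \left(- \frac{9}{20}\right)} + 17\right) = 0 \left(\frac{1}{- \frac{63}{10}} + 17\right) = 0 \left(- \frac{10}{63} + 17\right) = 0 \cdot \frac{1061}{63} = 0$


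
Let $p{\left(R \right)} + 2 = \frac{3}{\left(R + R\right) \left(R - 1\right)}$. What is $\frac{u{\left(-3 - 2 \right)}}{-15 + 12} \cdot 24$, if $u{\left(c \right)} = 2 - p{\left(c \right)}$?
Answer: $- \frac{158}{5} \approx -31.6$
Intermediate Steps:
$p{\left(R \right)} = -2 + \frac{3}{2 R \left(-1 + R\right)}$ ($p{\left(R \right)} = -2 + \frac{3}{\left(R + R\right) \left(R - 1\right)} = -2 + \frac{3}{2 R \left(-1 + R\right)}$)
$u{\left(c \right)} = 2 - \frac{3 - 4 c^{2} + 4 c}{2 c \left(-1 + c\right)}$
$\frac{u{\left(-3 - 2 \right)}}{-15 + 12} \cdot 24 = \frac{\frac{1}{2} \frac{1}{-3 - 2} \frac{1}{-1 - 5} \left(-3 - 8 \left(-3 - 2\right) + 8 \left(-3 - 2\right)^{2}\right)}{-15 + 12} \cdot 24 = \frac{\frac{1}{2} \frac{1}{-5} \frac{1}{-1 - 5} \left(-3 - -40 + 8 \left(-5\right)^{2}\right)}{-3} \cdot 24 = \frac{1}{2} \left(- \frac{1}{5}\right) \frac{1}{-6} \left(-3 + 40 + 8 \cdot 25\right) \left(- \frac{1}{3}\right) 24 = \frac{1}{2} \left(- \frac{1}{5}\right) \left(- \frac{1}{6}\right) \left(-3 + 40 + 200\right) \left(- \frac{1}{3}\right) 24 = \frac{1}{2} \left(- \frac{1}{5}\right) \left(- \frac{1}{6}\right) 237 \left(- \frac{1}{3}\right) 24 = \frac{79}{20} \left(- \frac{1}{3}\right) 24 = \left(- \frac{79}{60}\right) 24 = - \frac{158}{5}$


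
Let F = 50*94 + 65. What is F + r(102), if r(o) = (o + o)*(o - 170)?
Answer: -9107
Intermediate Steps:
F = 4765 (F = 4700 + 65 = 4765)
r(o) = 2*o*(-170 + o) (r(o) = (2*o)*(-170 + o) = 2*o*(-170 + o))
F + r(102) = 4765 + 2*102*(-170 + 102) = 4765 + 2*102*(-68) = 4765 - 13872 = -9107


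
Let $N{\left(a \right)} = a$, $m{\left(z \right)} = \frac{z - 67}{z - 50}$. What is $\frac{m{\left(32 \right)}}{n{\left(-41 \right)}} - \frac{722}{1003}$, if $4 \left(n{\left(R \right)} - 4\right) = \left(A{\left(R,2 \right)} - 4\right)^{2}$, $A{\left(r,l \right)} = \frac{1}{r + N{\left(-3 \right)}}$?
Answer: $- \frac{3163898}{6616791} \approx -0.47816$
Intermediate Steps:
$m{\left(z \right)} = \frac{-67 + z}{-50 + z}$
$A{\left(r,l \right)} = \frac{1}{-3 + r}$ ($A{\left(r,l \right)} = \frac{1}{r - 3} = \frac{1}{-3 + r}$)
$n{\left(R \right)} = 4 + \frac{\left(-4 + \frac{1}{-3 + R}\right)^{2}}{4}$ ($n{\left(R \right)} = 4 + \frac{\left(\frac{1}{-3 + R} - 4\right)^{2}}{4} = 4 + \frac{\left(-4 + \frac{1}{-3 + R}\right)^{2}}{4}$)
$\frac{m{\left(32 \right)}}{n{\left(-41 \right)}} - \frac{722}{1003} = \frac{\frac{1}{-50 + 32} \left(-67 + 32\right)}{4 + \frac{\left(-13 + 4 \left(-41\right)\right)^{2}}{4 \left(-3 - 41\right)^{2}}} - \frac{722}{1003} = \frac{\frac{1}{-18} \left(-35\right)}{4 + \frac{\left(-13 - 164\right)^{2}}{4 \cdot 1936}} - \frac{722}{1003} = \frac{\left(- \frac{1}{18}\right) \left(-35\right)}{4 + \frac{1}{4} \left(-177\right)^{2} \cdot \frac{1}{1936}} - \frac{722}{1003} = \frac{35}{18 \left(4 + \frac{1}{4} \cdot 31329 \cdot \frac{1}{1936}\right)} - \frac{722}{1003} = \frac{35}{18 \left(4 + \frac{31329}{7744}\right)} - \frac{722}{1003} = \frac{35}{18 \cdot \frac{62305}{7744}} - \frac{722}{1003} = \frac{35}{18} \cdot \frac{7744}{62305} - \frac{722}{1003} = \frac{27104}{112149} - \frac{722}{1003} = - \frac{3163898}{6616791}$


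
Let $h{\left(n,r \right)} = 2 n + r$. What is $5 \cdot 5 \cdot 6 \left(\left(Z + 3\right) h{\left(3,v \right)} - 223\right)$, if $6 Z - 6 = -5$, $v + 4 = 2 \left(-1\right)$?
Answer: $-33450$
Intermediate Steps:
$v = -6$ ($v = -4 + 2 \left(-1\right) = -4 - 2 = -6$)
$Z = \frac{1}{6}$ ($Z = 1 + \frac{1}{6} \left(-5\right) = 1 - \frac{5}{6} = \frac{1}{6} \approx 0.16667$)
$h{\left(n,r \right)} = r + 2 n$
$5 \cdot 5 \cdot 6 \left(\left(Z + 3\right) h{\left(3,v \right)} - 223\right) = 5 \cdot 5 \cdot 6 \left(\left(\frac{1}{6} + 3\right) \left(-6 + 2 \cdot 3\right) - 223\right) = 25 \cdot 6 \left(\frac{19 \left(-6 + 6\right)}{6} - 223\right) = 150 \left(\frac{19}{6} \cdot 0 - 223\right) = 150 \left(0 - 223\right) = 150 \left(-223\right) = -33450$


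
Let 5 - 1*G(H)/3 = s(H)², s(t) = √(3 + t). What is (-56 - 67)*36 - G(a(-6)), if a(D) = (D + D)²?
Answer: -4002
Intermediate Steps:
a(D) = 4*D² (a(D) = (2*D)² = 4*D²)
G(H) = 6 - 3*H (G(H) = 15 - (9 + 3*H) = 15 - 3*(3 + H) = 15 + (-9 - 3*H) = 6 - 3*H)
(-56 - 67)*36 - G(a(-6)) = (-56 - 67)*36 - (6 - 12*(-6)²) = -123*36 - (6 - 12*36) = -4428 - (6 - 3*144) = -4428 - (6 - 432) = -4428 - 1*(-426) = -4428 + 426 = -4002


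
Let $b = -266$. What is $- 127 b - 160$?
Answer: $33622$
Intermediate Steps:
$- 127 b - 160 = \left(-127\right) \left(-266\right) - 160 = 33782 - 160 = 33622$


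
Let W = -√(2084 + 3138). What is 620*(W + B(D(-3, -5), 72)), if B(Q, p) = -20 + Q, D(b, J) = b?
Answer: -14260 - 620*√5222 ≈ -59063.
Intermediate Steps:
W = -√5222 ≈ -72.263
620*(W + B(D(-3, -5), 72)) = 620*(-√5222 + (-20 - 3)) = 620*(-√5222 - 23) = 620*(-23 - √5222) = -14260 - 620*√5222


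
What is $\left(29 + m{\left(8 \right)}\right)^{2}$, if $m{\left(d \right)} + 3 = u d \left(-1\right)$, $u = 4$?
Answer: $36$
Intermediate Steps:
$m{\left(d \right)} = -3 - 4 d$ ($m{\left(d \right)} = -3 + 4 d \left(-1\right) = -3 - 4 d$)
$\left(29 + m{\left(8 \right)}\right)^{2} = \left(29 - 35\right)^{2} = \left(-6\right)^{2} = 36$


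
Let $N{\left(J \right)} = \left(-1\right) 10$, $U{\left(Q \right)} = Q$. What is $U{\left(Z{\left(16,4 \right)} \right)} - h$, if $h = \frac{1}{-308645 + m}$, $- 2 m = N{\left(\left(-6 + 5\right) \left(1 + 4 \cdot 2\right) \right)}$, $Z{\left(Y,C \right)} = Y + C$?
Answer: $\frac{6172801}{308640} \approx 20.0$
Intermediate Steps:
$Z{\left(Y,C \right)} = C + Y$
$N{\left(J \right)} = -10$
$m = 5$ ($m = \left(- \frac{1}{2}\right) \left(-10\right) = 5$)
$h = - \frac{1}{308640}$ ($h = \frac{1}{-308645 + 5} = \frac{1}{-308640} = - \frac{1}{308640} \approx -3.24 \cdot 10^{-6}$)
$U{\left(Z{\left(16,4 \right)} \right)} - h = \left(4 + 16\right) - - \frac{1}{308640} = 20 + \frac{1}{308640} = \frac{6172801}{308640}$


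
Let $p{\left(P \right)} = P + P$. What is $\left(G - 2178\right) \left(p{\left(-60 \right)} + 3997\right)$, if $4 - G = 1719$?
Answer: $-15093161$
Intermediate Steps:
$p{\left(P \right)} = 2 P$
$G = -1715$ ($G = 4 - 1719 = -1715$)
$\left(G - 2178\right) \left(p{\left(-60 \right)} + 3997\right) = \left(-1715 - 2178\right) \left(2 \left(-60\right) + 3997\right) = - 3893 \left(-120 + 3997\right) = \left(-3893\right) 3877 = -15093161$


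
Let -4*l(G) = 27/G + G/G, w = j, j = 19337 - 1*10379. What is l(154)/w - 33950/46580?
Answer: -9367443829/12851720112 ≈ -0.72889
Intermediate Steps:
j = 8958 (j = 19337 - 10379 = 8958)
w = 8958
l(G) = -1/4 - 27/(4*G) (l(G) = -(27/G + G/G)/4 = -(27/G + 1)/4 = -(1 + 27/G)/4 = -1/4 - 27/(4*G))
l(154)/w - 33950/46580 = ((1/4)*(-27 - 1*154)/154)/8958 - 33950/46580 = ((1/4)*(1/154)*(-27 - 154))*(1/8958) - 33950*1/46580 = ((1/4)*(1/154)*(-181))*(1/8958) - 3395/4658 = -181/616*1/8958 - 3395/4658 = -181/5518128 - 3395/4658 = -9367443829/12851720112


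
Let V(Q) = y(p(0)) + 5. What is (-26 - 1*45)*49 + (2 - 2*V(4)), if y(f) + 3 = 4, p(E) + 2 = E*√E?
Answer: -3489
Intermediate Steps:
p(E) = -2 + E^(3/2) (p(E) = -2 + E*√E = -2 + E^(3/2))
y(f) = 1 (y(f) = -3 + 4 = 1)
V(Q) = 6 (V(Q) = 1 + 5 = 6)
(-26 - 1*45)*49 + (2 - 2*V(4)) = (-26 - 1*45)*49 + (2 - 2*6) = (-26 - 45)*49 + (2 - 12) = -71*49 - 10 = -3479 - 10 = -3489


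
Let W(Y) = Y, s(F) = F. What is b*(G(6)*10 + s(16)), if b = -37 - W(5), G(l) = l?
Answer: -3192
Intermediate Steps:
b = -42 (b = -37 - 1*5 = -37 - 5 = -42)
b*(G(6)*10 + s(16)) = -42*(6*10 + 16) = -42*(60 + 16) = -42*76 = -3192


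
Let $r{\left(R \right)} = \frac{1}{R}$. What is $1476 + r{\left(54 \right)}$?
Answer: $\frac{79705}{54} \approx 1476.0$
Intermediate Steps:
$1476 + r{\left(54 \right)} = 1476 + \frac{1}{54} = \frac{79705}{54}$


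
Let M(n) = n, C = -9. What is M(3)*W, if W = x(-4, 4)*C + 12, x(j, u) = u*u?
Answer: -396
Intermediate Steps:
x(j, u) = u²
W = -132 (W = 4²*(-9) + 12 = 16*(-9) + 12 = -144 + 12 = -132)
M(3)*W = 3*(-132) = -396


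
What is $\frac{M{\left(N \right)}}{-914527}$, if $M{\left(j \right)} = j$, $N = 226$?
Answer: $- \frac{226}{914527} \approx -0.00024712$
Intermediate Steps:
$\frac{M{\left(N \right)}}{-914527} = \frac{226}{-914527} = 226 \left(- \frac{1}{914527}\right) = - \frac{226}{914527}$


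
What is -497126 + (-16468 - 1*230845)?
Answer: -744439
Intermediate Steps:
-497126 + (-16468 - 1*230845) = -497126 + (-16468 - 230845) = -497126 - 247313 = -744439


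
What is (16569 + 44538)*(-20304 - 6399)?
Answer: -1631740221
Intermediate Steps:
(16569 + 44538)*(-20304 - 6399) = 61107*(-26703) = -1631740221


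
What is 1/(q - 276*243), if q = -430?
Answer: -1/67498 ≈ -1.4815e-5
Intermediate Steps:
1/(q - 276*243) = 1/(-430 - 276*243) = 1/(-430 - 67068) = 1/(-67498) = -1/67498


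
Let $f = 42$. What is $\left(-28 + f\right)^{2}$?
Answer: $196$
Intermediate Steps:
$\left(-28 + f\right)^{2} = \left(-28 + 42\right)^{2} = 14^{2} = 196$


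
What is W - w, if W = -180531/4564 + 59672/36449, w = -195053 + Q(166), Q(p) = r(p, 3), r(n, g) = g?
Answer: 4634412978627/23764748 ≈ 1.9501e+5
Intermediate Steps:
Q(p) = 3
w = -195050 (w = -195053 + 3 = -195050)
W = -901118773/23764748 (W = -180531*1/4564 + 59672*(1/36449) = -180531/4564 + 59672/36449 = -901118773/23764748 ≈ -37.918)
W - w = -901118773/23764748 - 1*(-195050) = -901118773/23764748 + 195050 = 4634412978627/23764748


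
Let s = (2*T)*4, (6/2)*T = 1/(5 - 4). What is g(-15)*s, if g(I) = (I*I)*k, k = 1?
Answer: 600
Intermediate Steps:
T = ⅓ (T = 1/(3*(5 - 4)) = (⅓)/1 = (⅓)*1 = ⅓ ≈ 0.33333)
g(I) = I² (g(I) = (I*I)*1 = I²*1 = I²)
s = 8/3 (s = (2*(⅓))*4 = (⅔)*4 = 8/3 ≈ 2.6667)
g(-15)*s = (-15)²*(8/3) = 225*(8/3) = 600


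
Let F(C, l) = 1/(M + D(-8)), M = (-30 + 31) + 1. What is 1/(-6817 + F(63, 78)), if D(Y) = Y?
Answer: -6/40903 ≈ -0.00014669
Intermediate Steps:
M = 2 (M = 1 + 1 = 2)
F(C, l) = -⅙ (F(C, l) = 1/(2 - 8) = 1/(-6) = -⅙)
1/(-6817 + F(63, 78)) = 1/(-6817 - ⅙) = 1/(-40903/6) = -6/40903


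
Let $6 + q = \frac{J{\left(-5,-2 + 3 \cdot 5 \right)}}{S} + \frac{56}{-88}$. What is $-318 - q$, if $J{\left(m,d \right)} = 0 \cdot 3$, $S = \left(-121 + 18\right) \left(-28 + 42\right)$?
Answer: $- \frac{3425}{11} \approx -311.36$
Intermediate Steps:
$S = -1442$ ($S = \left(-103\right) 14 = -1442$)
$J{\left(m,d \right)} = 0$
$q = - \frac{73}{11}$ ($q = -6 + \left(\frac{0}{-1442} + \frac{56}{-88}\right) = -6 + \left(0 \left(- \frac{1}{1442}\right) + 56 \left(- \frac{1}{88}\right)\right) = -6 + \left(0 - \frac{7}{11}\right) = -6 - \frac{7}{11} = - \frac{73}{11} \approx -6.6364$)
$-318 - q = -318 - - \frac{73}{11} = -318 + \frac{73}{11} = - \frac{3425}{11}$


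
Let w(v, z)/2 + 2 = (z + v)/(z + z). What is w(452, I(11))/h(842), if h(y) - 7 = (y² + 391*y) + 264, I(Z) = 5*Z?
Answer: 41/8159305 ≈ 5.0249e-6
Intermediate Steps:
w(v, z) = -4 + (v + z)/z (w(v, z) = -4 + 2*((z + v)/(z + z)) = -4 + 2*((v + z)/((2*z))) = -4 + 2*((v + z)*(1/(2*z))) = -4 + 2*((v + z)/(2*z)) = -4 + (v + z)/z)
h(y) = 271 + y² + 391*y (h(y) = 7 + ((y² + 391*y) + 264) = 7 + (264 + y² + 391*y) = 271 + y² + 391*y)
w(452, I(11))/h(842) = (-3 + 452/((5*11)))/(271 + 842² + 391*842) = (-3 + 452/55)/(271 + 708964 + 329222) = (-3 + 452*(1/55))/1038457 = (-3 + 452/55)*(1/1038457) = (287/55)*(1/1038457) = 41/8159305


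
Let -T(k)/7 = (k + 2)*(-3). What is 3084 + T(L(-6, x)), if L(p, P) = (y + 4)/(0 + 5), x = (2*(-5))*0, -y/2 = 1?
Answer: 15672/5 ≈ 3134.4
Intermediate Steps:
y = -2 (y = -2*1 = -2)
x = 0 (x = -10*0 = 0)
L(p, P) = 2/5 (L(p, P) = (-2 + 4)/(0 + 5) = 2/5)
T(k) = 42 + 21*k (T(k) = -7*(k + 2)*(-3) = -7*(2 + k)*(-3) = -7*(-6 - 3*k) = 42 + 21*k)
3084 + T(L(-6, x)) = 3084 + (42 + 21*(2/5)) = 3084 + (42 + 42/5) = 3084 + 252/5 = 15672/5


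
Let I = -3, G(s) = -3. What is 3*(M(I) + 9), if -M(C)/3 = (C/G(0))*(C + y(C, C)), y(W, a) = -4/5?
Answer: 306/5 ≈ 61.200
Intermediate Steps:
y(W, a) = -⅘ (y(W, a) = -4*⅕ = -⅘)
M(C) = C*(-⅘ + C) (M(C) = -3*C/(-3)*(C - ⅘) = -3*C*(-⅓)*(-⅘ + C) = -3*(-C/3)*(-⅘ + C) = -(-1)*C*(-⅘ + C) = C*(-⅘ + C))
3*(M(I) + 9) = 3*((⅕)*(-3)*(-4 + 5*(-3)) + 9) = 3*((⅕)*(-3)*(-4 - 15) + 9) = 3*((⅕)*(-3)*(-19) + 9) = 3*(57/5 + 9) = 3*(102/5) = 306/5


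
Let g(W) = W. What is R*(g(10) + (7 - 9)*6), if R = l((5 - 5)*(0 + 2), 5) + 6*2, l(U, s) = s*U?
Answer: -24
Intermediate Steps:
l(U, s) = U*s
R = 12 (R = ((5 - 5)*(0 + 2))*5 + 6*2 = (0*2)*5 + 12 = 0*5 + 12 = 0 + 12 = 12)
R*(g(10) + (7 - 9)*6) = 12*(10 + (7 - 9)*6) = 12*(10 - 2*6) = 12*(10 - 12) = 12*(-2) = -24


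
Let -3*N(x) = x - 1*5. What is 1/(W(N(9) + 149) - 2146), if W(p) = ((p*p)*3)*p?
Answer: 9/86918993 ≈ 1.0354e-7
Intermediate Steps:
N(x) = 5/3 - x/3 (N(x) = -(x - 1*5)/3 = -(x - 5)/3 = -(-5 + x)/3 = 5/3 - x/3)
W(p) = 3*p³ (W(p) = (p²*3)*p = (3*p²)*p = 3*p³)
1/(W(N(9) + 149) - 2146) = 1/(3*((5/3 - ⅓*9) + 149)³ - 2146) = 1/(3*((5/3 - 3) + 149)³ - 2146) = 1/(3*(-4/3 + 149)³ - 2146) = 1/(3*(443/3)³ - 2146) = 1/(3*(86938307/27) - 2146) = 1/(86938307/9 - 2146) = 1/(86918993/9) = 9/86918993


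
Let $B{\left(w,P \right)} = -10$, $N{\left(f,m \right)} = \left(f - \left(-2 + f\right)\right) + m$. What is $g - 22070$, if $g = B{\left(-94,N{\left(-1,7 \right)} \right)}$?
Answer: $-22080$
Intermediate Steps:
$N{\left(f,m \right)} = 2 + m$
$g = -10$
$g - 22070 = -10 - 22070 = -22080$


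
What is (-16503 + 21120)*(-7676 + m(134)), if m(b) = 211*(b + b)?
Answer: 225642024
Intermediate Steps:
m(b) = 422*b (m(b) = 211*(2*b) = 422*b)
(-16503 + 21120)*(-7676 + m(134)) = (-16503 + 21120)*(-7676 + 422*134) = 4617*(-7676 + 56548) = 4617*48872 = 225642024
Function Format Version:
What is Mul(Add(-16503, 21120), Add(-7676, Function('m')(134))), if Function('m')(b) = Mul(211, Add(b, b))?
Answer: 225642024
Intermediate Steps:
Function('m')(b) = Mul(422, b) (Function('m')(b) = Mul(211, Mul(2, b)) = Mul(422, b))
Mul(Add(-16503, 21120), Add(-7676, Function('m')(134))) = Mul(Add(-16503, 21120), Add(-7676, Mul(422, 134))) = Mul(4617, Add(-7676, 56548)) = Mul(4617, 48872) = 225642024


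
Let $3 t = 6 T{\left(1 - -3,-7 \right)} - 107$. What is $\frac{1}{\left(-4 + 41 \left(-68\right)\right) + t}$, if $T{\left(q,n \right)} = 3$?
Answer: $- \frac{3}{8465} \approx -0.0003544$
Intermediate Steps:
$t = - \frac{89}{3}$ ($t = \frac{6 \cdot 3 - 107}{3} = \frac{18 - 107}{3} = \frac{1}{3} \left(-89\right) = - \frac{89}{3} \approx -29.667$)
$\frac{1}{\left(-4 + 41 \left(-68\right)\right) + t} = \frac{1}{\left(-4 + 41 \left(-68\right)\right) - \frac{89}{3}} = \frac{1}{\left(-4 - 2788\right) - \frac{89}{3}} = \frac{1}{-2792 - \frac{89}{3}} = \frac{1}{- \frac{8465}{3}} = - \frac{3}{8465}$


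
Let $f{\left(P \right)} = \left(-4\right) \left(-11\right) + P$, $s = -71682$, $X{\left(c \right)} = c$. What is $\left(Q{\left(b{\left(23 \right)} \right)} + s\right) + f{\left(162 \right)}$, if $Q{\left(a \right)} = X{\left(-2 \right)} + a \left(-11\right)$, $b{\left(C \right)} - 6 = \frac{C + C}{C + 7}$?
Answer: $- \frac{1073413}{15} \approx -71561.0$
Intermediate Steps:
$b{\left(C \right)} = 6 + \frac{2 C}{7 + C}$ ($b{\left(C \right)} = 6 + \frac{C + C}{C + 7} = 6 + \frac{2 C}{7 + C}$)
$f{\left(P \right)} = 44 + P$
$Q{\left(a \right)} = -2 - 11 a$ ($Q{\left(a \right)} = -2 + a \left(-11\right) = -2 - 11 a$)
$\left(Q{\left(b{\left(23 \right)} \right)} + s\right) + f{\left(162 \right)} = \left(\left(-2 - 11 \frac{2 \left(21 + 4 \cdot 23\right)}{7 + 23}\right) - 71682\right) + \left(44 + 162\right) = \left(\left(-2 - 11 \frac{2 \left(21 + 92\right)}{30}\right) - 71682\right) + 206 = \left(\left(-2 - 11 \cdot 2 \cdot \frac{1}{30} \cdot 113\right) - 71682\right) + 206 = \left(\left(-2 - \frac{1243}{15}\right) - 71682\right) + 206 = \left(- \frac{1273}{15} - 71682\right) + 206 = - \frac{1076503}{15} + 206 = - \frac{1073413}{15}$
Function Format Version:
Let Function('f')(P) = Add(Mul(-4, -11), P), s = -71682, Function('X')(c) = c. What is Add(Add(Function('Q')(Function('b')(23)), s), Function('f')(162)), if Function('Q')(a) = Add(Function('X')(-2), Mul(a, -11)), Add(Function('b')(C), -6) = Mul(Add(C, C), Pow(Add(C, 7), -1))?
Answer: Rational(-1073413, 15) ≈ -71561.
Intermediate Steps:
Function('b')(C) = Add(6, Mul(2, C, Pow(Add(7, C), -1))) (Function('b')(C) = Add(6, Mul(Add(C, C), Pow(Add(C, 7), -1))) = Add(6, Mul(Mul(2, C), Pow(Add(7, C), -1))) = Add(6, Mul(2, C, Pow(Add(7, C), -1))))
Function('f')(P) = Add(44, P)
Function('Q')(a) = Add(-2, Mul(-11, a)) (Function('Q')(a) = Add(-2, Mul(a, -11)) = Add(-2, Mul(-11, a)))
Add(Add(Function('Q')(Function('b')(23)), s), Function('f')(162)) = Add(Add(Add(-2, Mul(-11, Mul(2, Pow(Add(7, 23), -1), Add(21, Mul(4, 23))))), -71682), Add(44, 162)) = Add(Add(Add(-2, Mul(-11, Mul(2, Pow(30, -1), Add(21, 92)))), -71682), 206) = Add(Add(Add(-2, Mul(-11, Mul(2, Rational(1, 30), 113))), -71682), 206) = Add(Add(Add(-2, Mul(-11, Rational(113, 15))), -71682), 206) = Add(Add(Add(-2, Rational(-1243, 15)), -71682), 206) = Add(Add(Rational(-1273, 15), -71682), 206) = Add(Rational(-1076503, 15), 206) = Rational(-1073413, 15)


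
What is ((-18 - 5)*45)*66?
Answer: -68310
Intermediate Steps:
((-18 - 5)*45)*66 = -23*45*66 = -1035*66 = -68310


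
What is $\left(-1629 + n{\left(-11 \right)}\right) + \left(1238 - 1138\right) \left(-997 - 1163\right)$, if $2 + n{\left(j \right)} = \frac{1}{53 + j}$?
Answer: $- \frac{9140501}{42} \approx -2.1763 \cdot 10^{5}$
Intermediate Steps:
$n{\left(j \right)} = -2 + \frac{1}{53 + j}$
$\left(-1629 + n{\left(-11 \right)}\right) + \left(1238 - 1138\right) \left(-997 - 1163\right) = \left(-1629 + \frac{-105 - -22}{53 - 11}\right) + \left(1238 - 1138\right) \left(-997 - 1163\right) = \left(-1629 + \frac{-105 + 22}{42}\right) + 100 \left(-2160\right) = \left(-1629 + \frac{1}{42} \left(-83\right)\right) - 216000 = \left(-1629 - \frac{83}{42}\right) - 216000 = - \frac{68501}{42} - 216000 = - \frac{9140501}{42}$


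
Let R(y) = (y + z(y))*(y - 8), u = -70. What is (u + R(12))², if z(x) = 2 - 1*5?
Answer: 1156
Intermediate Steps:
z(x) = -3 (z(x) = 2 - 5 = -3)
R(y) = (-8 + y)*(-3 + y) (R(y) = (y - 3)*(y - 8) = (-3 + y)*(-8 + y) = (-8 + y)*(-3 + y))
(u + R(12))² = (-70 + (24 + 12² - 11*12))² = (-70 + (24 + 144 - 132))² = (-70 + 36)² = (-34)² = 1156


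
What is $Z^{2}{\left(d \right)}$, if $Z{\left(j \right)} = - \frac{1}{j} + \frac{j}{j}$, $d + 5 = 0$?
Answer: $\frac{36}{25} \approx 1.44$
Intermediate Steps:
$d = -5$ ($d = -5 + 0 = -5$)
$Z{\left(j \right)} = 1 - \frac{1}{j}$ ($Z{\left(j \right)} = - \frac{1}{j} + 1 = 1 - \frac{1}{j}$)
$Z^{2}{\left(d \right)} = \left(\frac{-1 - 5}{-5}\right)^{2} = \left(\left(- \frac{1}{5}\right) \left(-6\right)\right)^{2} = \left(\frac{6}{5}\right)^{2} = \frac{36}{25}$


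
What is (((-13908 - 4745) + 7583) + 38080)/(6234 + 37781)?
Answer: 5402/8803 ≈ 0.61365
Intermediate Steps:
(((-13908 - 4745) + 7583) + 38080)/(6234 + 37781) = ((-18653 + 7583) + 38080)/44015 = (-11070 + 38080)*(1/44015) = 27010*(1/44015) = 5402/8803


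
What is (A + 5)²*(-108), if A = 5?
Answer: -10800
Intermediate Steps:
(A + 5)²*(-108) = (5 + 5)²*(-108) = 10²*(-108) = 100*(-108) = -10800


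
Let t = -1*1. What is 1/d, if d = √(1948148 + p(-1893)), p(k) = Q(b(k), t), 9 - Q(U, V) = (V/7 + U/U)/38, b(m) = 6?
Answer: √34460948774/259104878 ≈ 0.00071645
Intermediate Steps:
t = -1
Q(U, V) = 341/38 - V/266 (Q(U, V) = 9 - (V/7 + U/U)/38 = 9 - (V*(⅐) + 1)/38 = 9 - (V/7 + 1)/38 = 9 - (1 + V/7)/38 = 9 - (1/38 + V/266) = 9 + (-1/38 - V/266) = 341/38 - V/266)
p(k) = 1194/133 (p(k) = 341/38 - 1/266*(-1) = 341/38 + 1/266 = 1194/133)
d = √34460948774/133 (d = √(1948148 + 1194/133) = √(259104878/133) = √34460948774/133 ≈ 1395.8)
1/d = 1/(√34460948774/133) = √34460948774/259104878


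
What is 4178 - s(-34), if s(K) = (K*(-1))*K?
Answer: 5334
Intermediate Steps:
s(K) = -K² (s(K) = (-K)*K = -K²)
4178 - s(-34) = 4178 - (-1)*(-34)² = 4178 - (-1)*1156 = 4178 - 1*(-1156) = 4178 + 1156 = 5334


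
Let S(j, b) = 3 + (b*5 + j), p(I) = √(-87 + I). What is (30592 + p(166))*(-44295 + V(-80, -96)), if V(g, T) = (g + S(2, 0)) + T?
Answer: -1360303872 - 44466*√79 ≈ -1.3607e+9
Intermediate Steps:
S(j, b) = 3 + j + 5*b (S(j, b) = 3 + (5*b + j) = 3 + (j + 5*b) = 3 + j + 5*b)
V(g, T) = 5 + T + g (V(g, T) = (g + (3 + 2 + 5*0)) + T = (g + (3 + 2 + 0)) + T = (g + 5) + T = (5 + g) + T = 5 + T + g)
(30592 + p(166))*(-44295 + V(-80, -96)) = (30592 + √(-87 + 166))*(-44295 + (5 - 96 - 80)) = (30592 + √79)*(-44295 - 171) = (30592 + √79)*(-44466) = -1360303872 - 44466*√79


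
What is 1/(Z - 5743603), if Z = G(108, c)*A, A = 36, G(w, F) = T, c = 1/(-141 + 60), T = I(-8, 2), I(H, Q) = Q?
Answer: -1/5743531 ≈ -1.7411e-7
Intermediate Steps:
T = 2
c = -1/81 (c = 1/(-81) = -1/81 ≈ -0.012346)
G(w, F) = 2
Z = 72 (Z = 2*36 = 72)
1/(Z - 5743603) = 1/(72 - 5743603) = 1/(-5743531) = -1/5743531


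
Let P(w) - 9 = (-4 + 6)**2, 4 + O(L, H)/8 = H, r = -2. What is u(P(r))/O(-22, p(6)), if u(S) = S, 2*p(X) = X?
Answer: -13/8 ≈ -1.6250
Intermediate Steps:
p(X) = X/2
O(L, H) = -32 + 8*H
P(w) = 13 (P(w) = 9 + (-4 + 6)**2 = 9 + 2**2 = 9 + 4 = 13)
u(P(r))/O(-22, p(6)) = 13/(-32 + 8*((1/2)*6)) = 13/(-32 + 8*3) = 13/(-32 + 24) = 13/(-8) = 13*(-1/8) = -13/8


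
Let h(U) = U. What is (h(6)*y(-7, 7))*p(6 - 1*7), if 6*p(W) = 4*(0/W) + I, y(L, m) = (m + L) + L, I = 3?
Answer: -21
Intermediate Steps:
y(L, m) = m + 2*L (y(L, m) = (L + m) + L = m + 2*L)
p(W) = 1/2 (p(W) = (4*(0/W) + 3)/6 = (4*0 + 3)/6 = (0 + 3)/6 = (1/6)*3 = 1/2)
(h(6)*y(-7, 7))*p(6 - 1*7) = (6*(7 + 2*(-7)))*(1/2) = (6*(7 - 14))*(1/2) = (6*(-7))*(1/2) = -42*1/2 = -21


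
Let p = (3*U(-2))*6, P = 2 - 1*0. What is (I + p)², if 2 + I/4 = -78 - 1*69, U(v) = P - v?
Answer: 274576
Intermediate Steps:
P = 2 (P = 2 + 0 = 2)
U(v) = 2 - v
I = -596 (I = -8 + 4*(-78 - 1*69) = -8 + 4*(-78 - 69) = -8 + 4*(-147) = -8 - 588 = -596)
p = 72 (p = (3*(2 - 1*(-2)))*6 = (3*(2 + 2))*6 = (3*4)*6 = 12*6 = 72)
(I + p)² = (-596 + 72)² = (-524)² = 274576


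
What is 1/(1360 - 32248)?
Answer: -1/30888 ≈ -3.2375e-5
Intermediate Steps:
1/(1360 - 32248) = 1/(-30888) = -1/30888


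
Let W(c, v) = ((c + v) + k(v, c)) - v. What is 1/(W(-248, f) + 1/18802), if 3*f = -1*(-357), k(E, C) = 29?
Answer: -18802/4117637 ≈ -0.0045662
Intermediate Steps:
f = 119 (f = (-1*(-357))/3 = (1/3)*357 = 119)
W(c, v) = 29 + c (W(c, v) = ((c + v) + 29) - v = (29 + c + v) - v = 29 + c)
1/(W(-248, f) + 1/18802) = 1/((29 - 248) + 1/18802) = 1/(-219 + 1/18802) = 1/(-4117637/18802) = -18802/4117637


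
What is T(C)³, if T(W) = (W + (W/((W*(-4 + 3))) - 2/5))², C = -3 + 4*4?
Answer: 38068692544/15625 ≈ 2.4364e+6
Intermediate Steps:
C = 13 (C = -3 + 16 = 13)
T(W) = (-7/5 + W)² (T(W) = (W + (W/((W*(-1))) - 2*⅕))² = (W + (W/((-W)) - ⅖))² = (W + (W*(-1/W) - ⅖))² = (W + (-1 - ⅖))² = (W - 7/5)² = (-7/5 + W)²)
T(C)³ = ((-7 + 5*13)²/25)³ = ((-7 + 65)²/25)³ = ((1/25)*58²)³ = ((1/25)*3364)³ = (3364/25)³ = 38068692544/15625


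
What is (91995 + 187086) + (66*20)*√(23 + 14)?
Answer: 279081 + 1320*√37 ≈ 2.8711e+5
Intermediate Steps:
(91995 + 187086) + (66*20)*√(23 + 14) = 279081 + 1320*√37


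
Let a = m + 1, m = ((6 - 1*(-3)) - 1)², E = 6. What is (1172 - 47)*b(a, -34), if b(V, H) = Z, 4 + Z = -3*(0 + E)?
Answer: -24750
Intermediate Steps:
m = 64 (m = ((6 + 3) - 1)² = (9 - 1)² = 8² = 64)
Z = -22 (Z = -4 - 3*(0 + 6) = -4 - 3*6 = -4 - 18 = -22)
a = 65 (a = 64 + 1 = 65)
b(V, H) = -22
(1172 - 47)*b(a, -34) = (1172 - 47)*(-22) = 1125*(-22) = -24750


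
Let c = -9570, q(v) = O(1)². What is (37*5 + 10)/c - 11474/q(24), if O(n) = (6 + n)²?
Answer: -7351625/1531838 ≈ -4.7992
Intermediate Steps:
q(v) = 2401 (q(v) = ((6 + 1)²)² = (7²)² = 49² = 2401)
(37*5 + 10)/c - 11474/q(24) = (37*5 + 10)/(-9570) - 11474/2401 = (185 + 10)*(-1/9570) - 11474*1/2401 = 195*(-1/9570) - 11474/2401 = -13/638 - 11474/2401 = -7351625/1531838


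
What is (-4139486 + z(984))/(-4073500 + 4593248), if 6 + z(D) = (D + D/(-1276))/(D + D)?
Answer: -10563982309/1326396896 ≈ -7.9644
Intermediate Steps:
z(D) = -14037/2552 (z(D) = -6 + (D + D/(-1276))/(D + D) = -6 + (D + D*(-1/1276))/((2*D)) = -6 + (D - D/1276)*(1/(2*D)) = -6 + (1275*D/1276)*(1/(2*D)) = -6 + 1275/2552 = -14037/2552)
(-4139486 + z(984))/(-4073500 + 4593248) = (-4139486 - 14037/2552)/(-4073500 + 4593248) = -10563982309/2552/519748 = -10563982309/2552*1/519748 = -10563982309/1326396896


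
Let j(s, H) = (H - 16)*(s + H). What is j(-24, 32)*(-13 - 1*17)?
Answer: -3840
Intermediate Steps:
j(s, H) = (-16 + H)*(H + s)
j(-24, 32)*(-13 - 1*17) = (32² - 16*32 - 16*(-24) + 32*(-24))*(-13 - 1*17) = (1024 - 512 + 384 - 768)*(-13 - 17) = 128*(-30) = -3840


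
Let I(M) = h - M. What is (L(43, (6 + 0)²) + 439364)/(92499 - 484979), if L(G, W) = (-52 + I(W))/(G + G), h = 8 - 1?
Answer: -37785223/33753280 ≈ -1.1195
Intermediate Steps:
h = 7
I(M) = 7 - M
L(G, W) = (-45 - W)/(2*G) (L(G, W) = (-52 + (7 - W))/(G + G) = (-45 - W)/((2*G)) = (-45 - W)*(1/(2*G)) = (-45 - W)/(2*G))
(L(43, (6 + 0)²) + 439364)/(92499 - 484979) = ((½)*(-45 - (6 + 0)²)/43 + 439364)/(92499 - 484979) = ((½)*(1/43)*(-45 - 1*6²) + 439364)/(-392480) = ((½)*(1/43)*(-45 - 1*36) + 439364)*(-1/392480) = ((½)*(1/43)*(-45 - 36) + 439364)*(-1/392480) = ((½)*(1/43)*(-81) + 439364)*(-1/392480) = (-81/86 + 439364)*(-1/392480) = (37785223/86)*(-1/392480) = -37785223/33753280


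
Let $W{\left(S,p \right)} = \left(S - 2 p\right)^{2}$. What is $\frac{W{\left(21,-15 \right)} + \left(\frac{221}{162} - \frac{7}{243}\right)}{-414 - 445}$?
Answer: $- \frac{1264735}{417474} \approx -3.0295$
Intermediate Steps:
$\frac{W{\left(21,-15 \right)} + \left(\frac{221}{162} - \frac{7}{243}\right)}{-414 - 445} = \frac{\left(21 - -30\right)^{2} + \left(\frac{221}{162} - \frac{7}{243}\right)}{-414 - 445} = \frac{\left(21 + 30\right)^{2} + \left(221 \cdot \frac{1}{162} - \frac{7}{243}\right)}{-859} = \left(51^{2} + \left(\frac{221}{162} - \frac{7}{243}\right)\right) \left(- \frac{1}{859}\right) = \left(2601 + \frac{649}{486}\right) \left(- \frac{1}{859}\right) = \frac{1264735}{486} \left(- \frac{1}{859}\right) = - \frac{1264735}{417474}$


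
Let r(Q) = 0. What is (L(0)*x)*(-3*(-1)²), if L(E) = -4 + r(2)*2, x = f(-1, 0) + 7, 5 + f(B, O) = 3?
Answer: 60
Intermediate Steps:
f(B, O) = -2 (f(B, O) = -5 + 3 = -2)
x = 5 (x = -2 + 7 = 5)
L(E) = -4 (L(E) = -4 + 0*2 = -4 + 0 = -4)
(L(0)*x)*(-3*(-1)²) = (-4*5)*(-3*(-1)²) = -(-60) = -20*(-3) = 60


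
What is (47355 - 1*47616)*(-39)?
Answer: 10179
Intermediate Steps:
(47355 - 1*47616)*(-39) = (47355 - 47616)*(-39) = -261*(-39) = 10179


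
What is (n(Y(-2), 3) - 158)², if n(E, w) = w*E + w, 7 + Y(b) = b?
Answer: 33124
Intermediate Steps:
Y(b) = -7 + b
n(E, w) = w + E*w (n(E, w) = E*w + w = w + E*w)
(n(Y(-2), 3) - 158)² = (3*(1 + (-7 - 2)) - 158)² = (3*(1 - 9) - 158)² = (3*(-8) - 158)² = (-24 - 158)² = (-182)² = 33124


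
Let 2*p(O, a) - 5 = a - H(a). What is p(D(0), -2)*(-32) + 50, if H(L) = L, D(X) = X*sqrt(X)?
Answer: -30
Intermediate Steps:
D(X) = X**(3/2)
p(O, a) = 5/2 (p(O, a) = 5/2 + (a - a)/2 = 5/2 + (1/2)*0 = 5/2 + 0 = 5/2)
p(D(0), -2)*(-32) + 50 = (5/2)*(-32) + 50 = -80 + 50 = -30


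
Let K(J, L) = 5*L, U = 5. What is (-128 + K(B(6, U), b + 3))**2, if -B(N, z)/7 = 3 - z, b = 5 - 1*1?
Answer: 8649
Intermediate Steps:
b = 4 (b = 5 - 1 = 4)
B(N, z) = -21 + 7*z (B(N, z) = -7*(3 - z) = -21 + 7*z)
(-128 + K(B(6, U), b + 3))**2 = (-128 + 5*(4 + 3))**2 = (-128 + 5*7)**2 = (-128 + 35)**2 = (-93)**2 = 8649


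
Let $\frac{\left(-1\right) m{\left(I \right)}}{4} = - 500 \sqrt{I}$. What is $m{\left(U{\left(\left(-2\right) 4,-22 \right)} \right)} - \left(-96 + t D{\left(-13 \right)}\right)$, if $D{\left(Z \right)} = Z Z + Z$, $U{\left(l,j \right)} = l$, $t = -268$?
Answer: $41904 + 4000 i \sqrt{2} \approx 41904.0 + 5656.9 i$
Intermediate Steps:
$D{\left(Z \right)} = Z + Z^{2}$ ($D{\left(Z \right)} = Z^{2} + Z = Z + Z^{2}$)
$m{\left(I \right)} = 2000 \sqrt{I}$ ($m{\left(I \right)} = - 4 \left(- 500 \sqrt{I}\right) = 2000 \sqrt{I}$)
$m{\left(U{\left(\left(-2\right) 4,-22 \right)} \right)} - \left(-96 + t D{\left(-13 \right)}\right) = 2000 \sqrt{\left(-2\right) 4} - \left(-96 - 268 \left(- 13 \left(1 - 13\right)\right)\right) = 2000 \sqrt{-8} - \left(-96 - 268 \left(\left(-13\right) \left(-12\right)\right)\right) = 2000 \cdot 2 i \sqrt{2} - \left(-96 - 41808\right) = 4000 i \sqrt{2} - \left(-96 - 41808\right) = 4000 i \sqrt{2} - -41904 = 4000 i \sqrt{2} + 41904 = 41904 + 4000 i \sqrt{2}$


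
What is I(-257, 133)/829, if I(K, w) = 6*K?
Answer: -1542/829 ≈ -1.8601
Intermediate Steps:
I(-257, 133)/829 = (6*(-257))/829 = -1542*1/829 = -1542/829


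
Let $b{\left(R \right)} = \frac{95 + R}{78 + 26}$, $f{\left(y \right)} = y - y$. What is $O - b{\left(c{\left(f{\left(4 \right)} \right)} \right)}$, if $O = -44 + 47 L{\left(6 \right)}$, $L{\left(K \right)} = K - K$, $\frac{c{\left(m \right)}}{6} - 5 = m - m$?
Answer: $- \frac{4701}{104} \approx -45.202$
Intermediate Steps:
$f{\left(y \right)} = 0$
$c{\left(m \right)} = 30$ ($c{\left(m \right)} = 30 + 6 \left(m - m\right) = 30 + 6 \cdot 0 = 30 + 0 = 30$)
$b{\left(R \right)} = \frac{95}{104} + \frac{R}{104}$ ($b{\left(R \right)} = \frac{95 + R}{104} = \left(95 + R\right) \frac{1}{104} = \frac{95}{104} + \frac{R}{104}$)
$L{\left(K \right)} = 0$
$O = -44$ ($O = -44 + 47 \cdot 0 = -44 + 0 = -44$)
$O - b{\left(c{\left(f{\left(4 \right)} \right)} \right)} = -44 - \left(\frac{95}{104} + \frac{1}{104} \cdot 30\right) = -44 - \left(\frac{95}{104} + \frac{15}{52}\right) = -44 - \frac{125}{104} = - \frac{4701}{104}$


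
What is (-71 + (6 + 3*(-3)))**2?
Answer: 5476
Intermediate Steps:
(-71 + (6 + 3*(-3)))**2 = (-71 + (6 - 9))**2 = (-71 - 3)**2 = (-74)**2 = 5476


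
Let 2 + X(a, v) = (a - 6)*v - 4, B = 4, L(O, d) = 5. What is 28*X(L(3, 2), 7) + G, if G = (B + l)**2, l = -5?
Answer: -363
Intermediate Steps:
G = 1 (G = (4 - 5)**2 = (-1)**2 = 1)
X(a, v) = -6 + v*(-6 + a) (X(a, v) = -2 + ((a - 6)*v - 4) = -2 + ((-6 + a)*v - 4) = -2 + (v*(-6 + a) - 4) = -2 + (-4 + v*(-6 + a)) = -6 + v*(-6 + a))
28*X(L(3, 2), 7) + G = 28*(-6 - 6*7 + 5*7) + 1 = 28*(-6 - 42 + 35) + 1 = 28*(-13) + 1 = -364 + 1 = -363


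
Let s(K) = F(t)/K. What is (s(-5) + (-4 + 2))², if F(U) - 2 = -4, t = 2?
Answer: 64/25 ≈ 2.5600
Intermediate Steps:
F(U) = -2 (F(U) = 2 - 4 = -2)
s(K) = -2/K
(s(-5) + (-4 + 2))² = (-2/(-5) + (-4 + 2))² = (-2*(-⅕) - 2)² = (⅖ - 2)² = (-8/5)² = 64/25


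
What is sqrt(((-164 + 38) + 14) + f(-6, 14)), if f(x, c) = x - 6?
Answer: 2*I*sqrt(31) ≈ 11.136*I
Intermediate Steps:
f(x, c) = -6 + x
sqrt(((-164 + 38) + 14) + f(-6, 14)) = sqrt(((-164 + 38) + 14) + (-6 - 6)) = sqrt((-126 + 14) - 12) = sqrt(-112 - 12) = sqrt(-124) = 2*I*sqrt(31)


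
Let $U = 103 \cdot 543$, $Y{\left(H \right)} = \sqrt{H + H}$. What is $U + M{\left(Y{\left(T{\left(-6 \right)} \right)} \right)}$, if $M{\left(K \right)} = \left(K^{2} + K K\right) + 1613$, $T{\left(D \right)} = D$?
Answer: $57518$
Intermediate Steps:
$Y{\left(H \right)} = \sqrt{2} \sqrt{H}$ ($Y{\left(H \right)} = \sqrt{2 H} = \sqrt{2} \sqrt{H}$)
$M{\left(K \right)} = 1613 + 2 K^{2}$ ($M{\left(K \right)} = \left(K^{2} + K^{2}\right) + 1613 = 2 K^{2} + 1613 = 1613 + 2 K^{2}$)
$U = 55929$
$U + M{\left(Y{\left(T{\left(-6 \right)} \right)} \right)} = 55929 + \left(1613 + 2 \left(\sqrt{2} \sqrt{-6}\right)^{2}\right) = 55929 + \left(1613 + 2 \left(\sqrt{2} i \sqrt{6}\right)^{2}\right) = 55929 + \left(1613 + 2 \left(2 i \sqrt{3}\right)^{2}\right) = 55929 + \left(1613 + 2 \left(-12\right)\right) = 55929 + \left(1613 - 24\right) = 55929 + 1589 = 57518$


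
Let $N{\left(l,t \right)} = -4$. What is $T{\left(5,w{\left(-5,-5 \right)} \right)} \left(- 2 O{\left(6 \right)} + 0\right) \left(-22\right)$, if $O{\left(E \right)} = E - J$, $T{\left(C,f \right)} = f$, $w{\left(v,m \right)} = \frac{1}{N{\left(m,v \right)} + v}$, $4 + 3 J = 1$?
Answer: $- \frac{308}{9} \approx -34.222$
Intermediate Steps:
$J = -1$ ($J = - \frac{4}{3} + \frac{1}{3} \cdot 1 = - \frac{4}{3} + \frac{1}{3} = -1$)
$w{\left(v,m \right)} = \frac{1}{-4 + v}$
$O{\left(E \right)} = 1 + E$ ($O{\left(E \right)} = E - -1 = E + 1 = 1 + E$)
$T{\left(5,w{\left(-5,-5 \right)} \right)} \left(- 2 O{\left(6 \right)} + 0\right) \left(-22\right) = \frac{- 2 \left(1 + 6\right) + 0}{-4 - 5} \left(-22\right) = \frac{\left(-2\right) 7 + 0}{-9} \left(-22\right) = - \frac{-14 + 0}{9} \left(-22\right) = \left(- \frac{1}{9}\right) \left(-14\right) \left(-22\right) = \frac{14}{9} \left(-22\right) = - \frac{308}{9}$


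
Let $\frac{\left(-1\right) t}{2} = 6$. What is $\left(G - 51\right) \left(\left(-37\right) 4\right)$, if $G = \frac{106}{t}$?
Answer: $\frac{26566}{3} \approx 8855.3$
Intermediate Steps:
$t = -12$ ($t = \left(-2\right) 6 = -12$)
$G = - \frac{53}{6}$ ($G = \frac{106}{-12} = 106 \left(- \frac{1}{12}\right) = - \frac{53}{6} \approx -8.8333$)
$\left(G - 51\right) \left(\left(-37\right) 4\right) = \left(- \frac{53}{6} - 51\right) \left(\left(-37\right) 4\right) = \left(- \frac{359}{6}\right) \left(-148\right) = \frac{26566}{3}$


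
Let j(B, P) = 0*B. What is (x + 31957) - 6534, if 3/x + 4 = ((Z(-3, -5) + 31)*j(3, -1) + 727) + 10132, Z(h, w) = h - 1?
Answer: 275966668/10855 ≈ 25423.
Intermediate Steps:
j(B, P) = 0
Z(h, w) = -1 + h
x = 3/10855 (x = 3/(-4 + ((((-1 - 3) + 31)*0 + 727) + 10132)) = 3/(-4 + (((-4 + 31)*0 + 727) + 10132)) = 3/(-4 + ((27*0 + 727) + 10132)) = 3/(-4 + ((0 + 727) + 10132)) = 3/(-4 + (727 + 10132)) = 3/(-4 + 10859) = 3/10855 ≈ 0.00027637)
(x + 31957) - 6534 = (3/10855 + 31957) - 6534 = 346893238/10855 - 6534 = 275966668/10855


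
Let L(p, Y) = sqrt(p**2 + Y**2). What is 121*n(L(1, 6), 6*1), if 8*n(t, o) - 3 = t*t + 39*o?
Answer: 16577/4 ≈ 4144.3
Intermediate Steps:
L(p, Y) = sqrt(Y**2 + p**2)
n(t, o) = 3/8 + t**2/8 + 39*o/8 (n(t, o) = 3/8 + (t*t + 39*o)/8 = 3/8 + (t**2 + 39*o)/8 = 3/8 + (t**2/8 + 39*o/8) = 3/8 + t**2/8 + 39*o/8)
121*n(L(1, 6), 6*1) = 121*(3/8 + (sqrt(6**2 + 1**2))**2/8 + 39*(6*1)/8) = 121*(3/8 + (sqrt(36 + 1))**2/8 + (39/8)*6) = 121*(3/8 + (sqrt(37))**2/8 + 117/4) = 121*(3/8 + (1/8)*37 + 117/4) = 121*(3/8 + 37/8 + 117/4) = 121*(137/4) = 16577/4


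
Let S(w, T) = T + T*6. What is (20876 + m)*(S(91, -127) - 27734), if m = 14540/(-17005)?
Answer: -2032129041264/3401 ≈ -5.9751e+8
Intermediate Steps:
S(w, T) = 7*T (S(w, T) = T + 6*T = 7*T)
m = -2908/3401 (m = 14540*(-1/17005) = -2908/3401 ≈ -0.85504)
(20876 + m)*(S(91, -127) - 27734) = (20876 - 2908/3401)*(7*(-127) - 27734) = 70996368*(-889 - 27734)/3401 = (70996368/3401)*(-28623) = -2032129041264/3401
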